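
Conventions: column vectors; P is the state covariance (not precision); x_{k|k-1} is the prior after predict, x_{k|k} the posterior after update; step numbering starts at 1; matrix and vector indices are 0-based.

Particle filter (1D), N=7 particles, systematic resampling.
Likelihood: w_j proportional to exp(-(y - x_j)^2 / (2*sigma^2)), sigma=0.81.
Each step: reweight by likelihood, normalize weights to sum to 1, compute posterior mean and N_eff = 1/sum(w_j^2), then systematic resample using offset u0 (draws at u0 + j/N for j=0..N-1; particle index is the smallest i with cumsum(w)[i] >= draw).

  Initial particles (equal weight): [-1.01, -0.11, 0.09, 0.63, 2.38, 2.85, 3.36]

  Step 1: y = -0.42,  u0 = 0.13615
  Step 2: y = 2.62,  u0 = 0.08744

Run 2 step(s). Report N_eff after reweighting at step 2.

N_eff = 2.1781

step 1: w=[0.2599, 0.3149, 0.2779, 0.1463, 0.0009, 0.0001, 0.0000]  mean=-0.1776  Neff=3.7683  idx=[0, 1, 1, 1, 2, 2, 3]
step 2: w=[0.0006, 0.0459, 0.0459, 0.0459, 0.1023, 0.1023, 0.6572]  mean=0.4167  Neff=2.1781  idx=[2, 4, 6, 6, 6, 6, 6]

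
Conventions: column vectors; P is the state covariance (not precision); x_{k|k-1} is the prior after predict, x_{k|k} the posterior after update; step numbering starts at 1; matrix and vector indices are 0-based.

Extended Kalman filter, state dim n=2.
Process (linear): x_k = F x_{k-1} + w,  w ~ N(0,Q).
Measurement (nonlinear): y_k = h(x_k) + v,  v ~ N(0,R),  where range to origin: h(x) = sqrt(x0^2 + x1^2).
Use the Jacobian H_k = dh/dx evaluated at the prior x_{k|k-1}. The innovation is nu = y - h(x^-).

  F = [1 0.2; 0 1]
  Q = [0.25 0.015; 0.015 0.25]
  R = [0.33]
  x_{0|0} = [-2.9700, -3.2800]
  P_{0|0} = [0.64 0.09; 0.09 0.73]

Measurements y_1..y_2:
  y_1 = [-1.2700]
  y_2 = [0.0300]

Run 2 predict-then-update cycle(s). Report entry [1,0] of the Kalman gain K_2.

K[1,0] = 0.4732

step 1: x^-=[-3.6260, -3.2800]  P^-=[0.9552 0.2510; 0.2510 0.9800]  H_jac=[-0.7416 -0.6708]  S=[1.5461]  K=[-0.5671; -0.5456]  nu=[-6.1594]  x^+=[-0.1331, 0.0806]  P^+=[0.4580 -0.2274; -0.2274 0.5197]
step 2: x^-=[-0.1170, 0.0806]  P^-=[0.6379 -0.1084; -0.1084 0.7697]  H_jac=[-0.8235 0.5673]  S=[1.1116]  K=[-0.5279; 0.4732]  nu=[-0.1121]  x^+=[-0.0578, 0.0276]  P^+=[0.3281 0.1692; 0.1692 0.5209]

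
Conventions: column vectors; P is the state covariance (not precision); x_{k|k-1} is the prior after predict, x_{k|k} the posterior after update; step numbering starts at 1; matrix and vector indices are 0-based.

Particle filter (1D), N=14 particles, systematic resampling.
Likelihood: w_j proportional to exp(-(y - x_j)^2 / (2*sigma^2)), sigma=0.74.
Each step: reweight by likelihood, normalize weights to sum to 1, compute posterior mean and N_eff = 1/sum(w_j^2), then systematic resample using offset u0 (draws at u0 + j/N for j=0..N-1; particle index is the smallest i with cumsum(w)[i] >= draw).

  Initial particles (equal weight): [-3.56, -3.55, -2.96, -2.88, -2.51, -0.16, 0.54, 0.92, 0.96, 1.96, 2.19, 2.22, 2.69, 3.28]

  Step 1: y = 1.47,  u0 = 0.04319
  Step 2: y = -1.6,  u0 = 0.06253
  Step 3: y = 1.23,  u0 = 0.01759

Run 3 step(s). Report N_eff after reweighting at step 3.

step 1: w=[0.0000, 0.0000, 0.0000, 0.0000, 0.0000, 0.0200, 0.1027, 0.1716, 0.1784, 0.1817, 0.1409, 0.1353, 0.0581, 0.0114]  mean=1.5400  Neff=6.8084  idx=[6, 6, 7, 7, 8, 8, 8, 9, 9, 10, 10, 11, 11, 12]
step 2: w=[0.3456, 0.3456, 0.0686, 0.0686, 0.0570, 0.0570, 0.0570, 0.0002, 0.0002, 0.0000, 0.0000, 0.0000, 0.0000, 0.0000]  mean=0.6648  Neff=3.8753  idx=[0, 0, 0, 0, 1, 1, 1, 1, 1, 2, 3, 4, 5, 6]
step 3: w=[0.0619, 0.0619, 0.0619, 0.0619, 0.0619, 0.0619, 0.0619, 0.0619, 0.0619, 0.0875, 0.0875, 0.0894, 0.0894, 0.0894]  mean=0.7192  Neff=13.5614  idx=[0, 1, 2, 3, 4, 6, 7, 8, 9, 10, 11, 11, 12, 13]

N_eff = 13.5614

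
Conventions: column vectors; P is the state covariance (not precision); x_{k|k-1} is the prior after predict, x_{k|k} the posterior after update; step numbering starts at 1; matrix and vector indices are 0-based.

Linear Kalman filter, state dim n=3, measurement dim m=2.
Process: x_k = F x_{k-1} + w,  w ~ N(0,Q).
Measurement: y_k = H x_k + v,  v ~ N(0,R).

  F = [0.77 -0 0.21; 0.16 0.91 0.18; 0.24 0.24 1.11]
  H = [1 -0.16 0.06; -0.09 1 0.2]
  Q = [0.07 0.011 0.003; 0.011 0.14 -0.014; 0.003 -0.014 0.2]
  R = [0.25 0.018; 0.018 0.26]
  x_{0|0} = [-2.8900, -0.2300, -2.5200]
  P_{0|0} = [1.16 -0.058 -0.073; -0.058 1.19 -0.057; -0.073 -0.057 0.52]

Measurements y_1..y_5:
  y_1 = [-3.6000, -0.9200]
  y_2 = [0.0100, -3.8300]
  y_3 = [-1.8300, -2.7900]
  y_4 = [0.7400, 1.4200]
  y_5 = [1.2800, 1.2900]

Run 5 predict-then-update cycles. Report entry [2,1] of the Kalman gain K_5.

K[2,1] = 0.5437

step 1: x^-=[-2.7545, -1.1253, -3.5460]  P^-=[0.7571 0.1095 0.2589; 0.1095 1.1322 0.3033; 0.2589 0.3033 0.9001]  S=[1.0295 -0.0506; -0.0506 1.5266]  K=[0.7376 0.0854; -0.0139 0.7745; 0.2721 0.3103]  nu=[-0.8128, 0.6666]  x^+=[-3.2971, -0.5977, -3.5603]  P^+=[0.1921 0.0479 0.0246; 0.0479 0.2153 -0.0493; 0.0246 -0.0493 0.6854]
step 2: x^-=[-3.2864, -1.7123, -4.8867]  P^-=[0.2221 0.0889 0.2269; 0.0889 0.3446 0.1431; 0.2269 0.1431 1.0603]  S=[0.4808 0.0940; 0.0940 0.6819]  K=[0.4398 0.1070; -0.0170 0.5379; 0.4734 0.4257]  nu=[3.3157, -1.4361]  x^+=[-1.9821, -2.5412, -3.9283]  P^+=[0.1125 0.0312 0.0734; 0.0312 0.1488 -0.0324; 0.0734 -0.0324 0.7911]
step 3: x^-=[-2.3511, -3.3367, -5.4460]  P^-=[0.1953 0.0831 0.2787; 0.0831 0.2945 0.1710; 0.2787 0.1710 1.2152]  S=[0.4608 0.1112; 0.1112 0.6481]  K=[0.4028 0.1180; -0.0201 0.4991; 0.5831 0.5001]  nu=[0.3140, 1.4243]  x^+=[-2.0566, -2.6322, -4.5506]  P^+=[0.1009 0.0266 0.1022; 0.0266 0.1351 -0.0166; 0.1022 -0.0166 0.8316]
step 4: x^-=[-2.5392, -3.5435, -6.1765]  P^-=[0.1996 0.0879 0.3121; 0.0879 0.2896 0.1974; 0.3121 0.1974 1.2869]  S=[0.4672 0.1246; 0.1246 0.6546]  K=[0.4038 0.1254; -0.0174 0.4939; 0.6235 0.5332]  nu=[3.0829, 5.9703]  x^+=[-0.5460, -0.6481, -1.0707]  P^+=[0.1005 0.0261 0.1142; 0.0261 0.1319 -0.0071; 0.1142 -0.0071 0.8363]
step 5: x^-=[-0.6453, -0.8699, -1.4751]  P^-=[0.2034 0.0916 0.3243; 0.0916 0.2907 0.2102; 0.3243 0.2102 1.3038]  S=[0.4711 0.1307; 0.1307 0.6604]  K=[0.4062 0.1287; -0.0147 0.4943; 0.6322 0.5437]  nu=[1.8746, 2.3968]  x^+=[0.4248, 0.2872, 1.0133]  P^+=[0.1010 0.0264 0.1176; 0.0264 0.1312 -0.0027; 0.1176 -0.0027 0.8304]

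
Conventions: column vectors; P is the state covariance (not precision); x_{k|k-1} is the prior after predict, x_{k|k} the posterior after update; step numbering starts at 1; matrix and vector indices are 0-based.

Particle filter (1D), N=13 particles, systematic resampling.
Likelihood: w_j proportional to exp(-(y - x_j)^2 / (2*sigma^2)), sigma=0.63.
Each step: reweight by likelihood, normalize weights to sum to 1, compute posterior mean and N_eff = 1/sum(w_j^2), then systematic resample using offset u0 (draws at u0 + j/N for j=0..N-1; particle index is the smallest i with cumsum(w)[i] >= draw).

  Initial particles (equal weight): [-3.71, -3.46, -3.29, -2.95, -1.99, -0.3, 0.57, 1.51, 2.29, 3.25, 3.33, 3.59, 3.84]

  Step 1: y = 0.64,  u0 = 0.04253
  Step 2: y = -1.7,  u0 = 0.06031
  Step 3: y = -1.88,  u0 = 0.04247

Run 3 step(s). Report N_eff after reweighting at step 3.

step 1: w=[0.0000, 0.0000, 0.0000, 0.0000, 0.0001, 0.1887, 0.5710, 0.2214, 0.0186, 0.0001, 0.0001, 0.0000, 0.0000]  mean=0.6462  Neff=2.4331  idx=[5, 5, 6, 6, 6, 6, 6, 6, 6, 6, 7, 7, 7]
step 2: w=[0.4666, 0.4666, 0.0084, 0.0084, 0.0084, 0.0084, 0.0084, 0.0084, 0.0084, 0.0084, 0.0000, 0.0000, 0.0000]  mean=-0.2418  Neff=2.2941  idx=[0, 0, 0, 0, 0, 0, 1, 1, 1, 1, 1, 1, 8]
step 3: w=[0.0832, 0.0832, 0.0832, 0.0832, 0.0832, 0.0832, 0.0832, 0.0832, 0.0832, 0.0832, 0.0832, 0.0832, 0.0010]  mean=-0.2991  Neff=12.0240  idx=[0, 1, 2, 3, 4, 5, 6, 6, 7, 8, 9, 10, 11]

N_eff = 12.0240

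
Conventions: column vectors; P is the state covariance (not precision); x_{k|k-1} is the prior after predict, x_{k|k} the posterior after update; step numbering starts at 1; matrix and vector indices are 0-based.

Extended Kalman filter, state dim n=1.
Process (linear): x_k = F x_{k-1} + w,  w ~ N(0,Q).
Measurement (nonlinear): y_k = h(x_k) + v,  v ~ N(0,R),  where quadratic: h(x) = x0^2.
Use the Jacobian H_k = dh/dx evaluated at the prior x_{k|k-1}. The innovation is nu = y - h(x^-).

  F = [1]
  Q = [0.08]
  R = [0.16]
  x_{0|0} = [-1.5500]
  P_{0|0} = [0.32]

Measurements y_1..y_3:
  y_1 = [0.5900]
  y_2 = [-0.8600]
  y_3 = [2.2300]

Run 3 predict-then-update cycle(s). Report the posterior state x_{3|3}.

x_post = [-1.0778]

step 1: x^-=[-1.5500]  P^-=[0.4000]  H_jac=[-3.1000]  S=[4.0040]  K=[-0.3097]  nu=[-1.8125]  x^+=[-0.9887]  P^+=[0.0160]
step 2: x^-=[-0.9887]  P^-=[0.0960]  H_jac=[-1.9774]  S=[0.5353]  K=[-0.3546]  nu=[-1.8375]  x^+=[-0.3372]  P^+=[0.0287]
step 3: x^-=[-0.3372]  P^-=[0.1087]  H_jac=[-0.6744]  S=[0.2094]  K=[-0.3500]  nu=[2.1163]  x^+=[-1.0778]  P^+=[0.0830]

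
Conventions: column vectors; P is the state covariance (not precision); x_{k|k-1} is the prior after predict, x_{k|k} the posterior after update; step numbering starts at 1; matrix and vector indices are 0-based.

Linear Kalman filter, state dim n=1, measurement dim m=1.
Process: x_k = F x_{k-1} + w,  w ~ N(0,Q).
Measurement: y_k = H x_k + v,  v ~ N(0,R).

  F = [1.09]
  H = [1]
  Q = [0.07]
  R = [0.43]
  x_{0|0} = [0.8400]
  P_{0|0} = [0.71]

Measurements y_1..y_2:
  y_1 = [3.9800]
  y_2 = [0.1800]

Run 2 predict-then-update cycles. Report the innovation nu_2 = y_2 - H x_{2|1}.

innov = [-3.0892]

step 1: x^-=[0.9156]  P^-=[0.9136]  S=[1.3436]  K=[0.6800]  nu=[3.0644]  x^+=[2.9992]  P^+=[0.2924]
step 2: x^-=[3.2692]  P^-=[0.4174]  S=[0.8474]  K=[0.4926]  nu=[-3.0892]  x^+=[1.7476]  P^+=[0.2118]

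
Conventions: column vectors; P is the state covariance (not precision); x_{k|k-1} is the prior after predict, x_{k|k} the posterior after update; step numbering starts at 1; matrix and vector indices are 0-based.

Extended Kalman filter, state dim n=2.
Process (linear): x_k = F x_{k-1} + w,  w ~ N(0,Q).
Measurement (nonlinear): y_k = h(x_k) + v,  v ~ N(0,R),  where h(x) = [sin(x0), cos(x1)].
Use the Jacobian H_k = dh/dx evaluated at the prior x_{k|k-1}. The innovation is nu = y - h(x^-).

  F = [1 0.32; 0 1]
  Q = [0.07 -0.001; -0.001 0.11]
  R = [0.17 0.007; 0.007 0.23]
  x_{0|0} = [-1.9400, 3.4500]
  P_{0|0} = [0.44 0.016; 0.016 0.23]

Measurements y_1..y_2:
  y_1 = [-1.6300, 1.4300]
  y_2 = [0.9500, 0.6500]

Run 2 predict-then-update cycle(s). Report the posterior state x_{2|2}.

step 1: x^-=[-0.8360, 3.4500]  P^-=[0.5438 0.0886; 0.0886 0.3400]  H_jac=[0.6704 0.0000; 0.0000 0.3035]  S=[0.4144 0.0250; 0.0250 0.2613]  K=[0.8786 0.0188; 0.1202 0.3834]  nu=[-0.8880, 2.3828]  x^+=[-1.5715, 4.2569]  P^+=[0.2230 0.0345; 0.0345 0.2933]
step 2: x^-=[-0.2093, 4.2569]  P^-=[0.3451 0.1273; 0.1273 0.4033]  H_jac=[0.9782 0.0000; 0.0000 0.8980]  S=[0.5002 0.1189; 0.1189 0.5552]  K=[0.6595 0.0648; 0.0991 0.6311]  nu=[1.1578, 1.0899]  x^+=[0.6248, 5.0594]  P^+=[0.1151 0.0217; 0.0217 0.1624]

x_post = [0.6248, 5.0594]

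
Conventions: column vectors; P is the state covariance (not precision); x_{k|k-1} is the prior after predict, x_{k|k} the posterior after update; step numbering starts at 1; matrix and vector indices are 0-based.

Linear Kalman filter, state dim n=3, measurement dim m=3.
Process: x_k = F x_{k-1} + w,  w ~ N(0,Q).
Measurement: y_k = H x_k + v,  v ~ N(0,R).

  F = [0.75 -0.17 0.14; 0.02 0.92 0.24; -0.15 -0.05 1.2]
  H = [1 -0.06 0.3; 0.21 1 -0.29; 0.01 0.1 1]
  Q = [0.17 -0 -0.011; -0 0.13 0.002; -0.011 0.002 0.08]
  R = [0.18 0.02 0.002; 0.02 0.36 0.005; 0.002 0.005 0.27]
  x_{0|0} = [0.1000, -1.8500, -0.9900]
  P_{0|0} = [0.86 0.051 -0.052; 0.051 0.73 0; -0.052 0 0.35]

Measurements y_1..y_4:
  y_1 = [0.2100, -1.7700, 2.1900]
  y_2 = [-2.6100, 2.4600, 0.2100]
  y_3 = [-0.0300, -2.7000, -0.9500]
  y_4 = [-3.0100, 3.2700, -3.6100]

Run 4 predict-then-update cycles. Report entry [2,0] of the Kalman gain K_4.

step 1: x^-=[0.2509, -1.9376, -1.1105]  P^-=[0.6578 -0.0640 -0.0891; -0.0640 0.7698 0.0602; -0.0891 0.0602 0.6247]  S=[0.8488 0.0337 0.0939; 0.0337 1.1604 -0.0598; 0.0939 -0.0598 0.9125]  K=[0.7648 0.0550 -0.1725; -0.1575 0.6521 0.2085; 0.0398 -0.0865 0.6804]  nu=[0.1760, -0.2071, 3.4918]  x^+=[-0.2281, -1.3723, 1.2901]  P^+=[0.1514 -0.0106 -0.0452; -0.0106 0.2450 0.0349; -0.0452 0.0349 0.1803]
step 2: x^-=[0.2428, -0.9574, 1.6510]  P^-=[0.2573 -0.0425 -0.0426; -0.0425 0.3624 0.0823; -0.0426 0.0823 0.3556]  S=[0.4472 0.0152 0.0596; 0.0152 0.7032 0.0084; 0.0596 0.0084 0.6448]  K=[0.5679 0.0232 -0.1215; -0.1296 0.4692 0.1890; 0.0594 -0.0503 0.5588]  nu=[-3.4056, 3.8452, -1.3477]  x^+=[-1.4384, 1.0333, 0.5021]  P^+=[0.1111 -0.0133 -0.0313; -0.0133 0.1803 0.0352; -0.0313 0.0352 0.1475]
step 3: x^-=[-1.1842, 1.0424, 0.7667]  P^-=[0.2357 -0.0333 -0.0320; -0.0333 0.3059 0.0766; -0.0320 0.0766 0.3022]  S=[0.4261 0.0235 0.0555; 0.0235 0.6472 0.0151; 0.0555 0.0151 0.5899]  K=[0.5483 0.0219 -0.1080; -0.1146 0.4275 0.1809; 0.0615 -0.0419 0.5201]  nu=[0.9867, -3.2714, -1.8091]  x^+=[-0.5195, -0.7963, 0.0236]  P^+=[0.1065 -0.0121 -0.0278; -0.0121 0.1650 0.0344; -0.0278 0.0344 0.1372]
step 4: x^-=[-0.2510, -0.7373, 0.1460]  P^-=[0.2330 -0.0300 -0.0301; -0.0300 0.2921 0.0731; -0.0301 0.0731 0.2860]  S=[0.4227 0.0270 0.0530; 0.0270 0.6351 0.0156; 0.0530 0.0156 0.5730]  K=[0.5458 0.0230 -0.1048; -0.1093 0.4169 0.1769; 0.0604 -0.0404 0.5070]  nu=[-2.8471, 4.1023, -3.6798]  x^+=[-1.3248, 0.6332, -2.0574]  P^+=[0.1059 -0.0114 -0.0270; -0.0114 0.1609 0.0336; -0.0270 0.0336 0.1337]

K[2,0] = 0.0604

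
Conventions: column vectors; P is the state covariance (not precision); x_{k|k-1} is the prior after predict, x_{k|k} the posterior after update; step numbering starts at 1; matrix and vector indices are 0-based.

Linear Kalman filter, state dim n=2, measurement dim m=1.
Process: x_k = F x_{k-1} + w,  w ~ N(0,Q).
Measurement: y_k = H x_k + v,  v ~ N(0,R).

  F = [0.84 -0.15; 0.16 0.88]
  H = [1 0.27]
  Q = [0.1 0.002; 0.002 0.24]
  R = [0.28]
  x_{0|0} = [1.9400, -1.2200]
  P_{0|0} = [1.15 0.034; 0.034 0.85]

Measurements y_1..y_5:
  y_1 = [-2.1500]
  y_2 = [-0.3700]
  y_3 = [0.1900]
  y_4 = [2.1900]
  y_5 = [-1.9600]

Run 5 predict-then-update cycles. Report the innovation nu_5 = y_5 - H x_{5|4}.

innov = [-3.1202]

step 1: x^-=[1.8126, -0.7632]  P^-=[0.9220 0.0687; 0.0687 0.9373]  S=[1.3074]  K=[0.7194; 0.2461]  nu=[-3.7565]  x^+=[-0.8898, -1.6876]  P^+=[0.2454 -0.1628; -0.1628 0.8581]
step 2: x^-=[-0.4943, -1.6275]  P^-=[0.3335 -0.1947; -0.1947 0.8649]  S=[0.5714]  K=[0.4916; 0.0680]  nu=[0.5637]  x^+=[-0.2172, -1.5892]  P^+=[0.1954 -0.2138; -0.2138 0.8623]
step 3: x^-=[0.0560, -1.4332]  P^-=[0.3111 -0.2385; -0.2385 0.8526]  S=[0.5245]  K=[0.4704; -0.0158]  nu=[0.5210]  x^+=[0.3011, -1.4414]  P^+=[0.1951 -0.2346; -0.2346 0.8524]
step 4: x^-=[0.4691, -1.2203]  P^-=[0.3159 -0.2521; -0.2521 0.8391]  S=[0.5210]  K=[0.4758; -0.0490]  nu=[2.0504]  x^+=[1.4446, -1.3208]  P^+=[0.1980 -0.2399; -0.2399 0.8378]
step 5: x^-=[1.4116, -0.9311]  P^-=[0.3190 -0.2536; -0.2536 0.8263]  S=[0.5223]  K=[0.4797; -0.0583]  nu=[-3.1202]  x^+=[-0.0851, -0.7491]  P^+=[0.1988 -0.2390; -0.2390 0.8245]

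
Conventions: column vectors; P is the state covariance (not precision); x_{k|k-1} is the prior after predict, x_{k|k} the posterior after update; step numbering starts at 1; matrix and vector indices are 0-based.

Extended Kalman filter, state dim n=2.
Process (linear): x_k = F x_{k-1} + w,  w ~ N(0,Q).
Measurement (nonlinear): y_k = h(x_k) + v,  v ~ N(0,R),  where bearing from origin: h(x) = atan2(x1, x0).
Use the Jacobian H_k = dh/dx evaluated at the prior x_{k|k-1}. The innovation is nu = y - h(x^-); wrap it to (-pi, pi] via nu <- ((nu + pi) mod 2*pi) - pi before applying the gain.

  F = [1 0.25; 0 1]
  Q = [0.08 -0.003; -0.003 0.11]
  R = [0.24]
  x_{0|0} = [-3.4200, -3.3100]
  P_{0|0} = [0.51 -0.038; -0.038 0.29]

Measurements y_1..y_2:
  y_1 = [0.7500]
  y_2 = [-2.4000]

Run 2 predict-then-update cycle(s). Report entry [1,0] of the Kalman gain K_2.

step 1: x^-=[-4.2475, -3.3100]  P^-=[0.5891 0.0315; 0.0315 0.4000]  H_jac=[0.1141 -0.1465]  S=[0.2552]  K=[0.2454; -0.2155]  nu=[-3.0536]  x^+=[-4.9969, -2.6520]  P^+=[0.5738 0.0450; 0.0450 0.3881]
step 2: x^-=[-5.6599, -2.6520]  P^-=[0.7005 0.1390; 0.1390 0.4981]  H_jac=[0.0679 -0.1449]  S=[0.2509]  K=[0.1092; -0.2500]  nu=[0.3034]  x^+=[-5.6268, -2.7278]  P^+=[0.6975 0.1459; 0.1459 0.4825]

K[1,0] = -0.2500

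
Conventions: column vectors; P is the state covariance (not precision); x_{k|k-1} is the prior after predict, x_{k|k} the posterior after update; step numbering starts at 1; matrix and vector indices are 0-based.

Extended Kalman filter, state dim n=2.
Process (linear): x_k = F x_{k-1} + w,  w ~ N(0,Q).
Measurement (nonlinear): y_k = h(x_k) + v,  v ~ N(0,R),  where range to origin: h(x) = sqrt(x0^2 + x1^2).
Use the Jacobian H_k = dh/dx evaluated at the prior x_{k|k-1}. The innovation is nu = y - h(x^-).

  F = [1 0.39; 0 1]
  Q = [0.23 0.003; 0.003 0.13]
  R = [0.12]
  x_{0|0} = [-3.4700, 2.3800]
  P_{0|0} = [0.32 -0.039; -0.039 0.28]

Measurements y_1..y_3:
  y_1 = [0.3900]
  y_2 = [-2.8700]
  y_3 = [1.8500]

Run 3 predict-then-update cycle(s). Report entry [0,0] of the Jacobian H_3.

H_jac[0,0] = -0.8363

step 1: x^-=[-2.5418, 2.3800]  P^-=[0.5622 0.0732; 0.0732 0.4100]  H_jac=[-0.7300 0.6835]  S=[0.5380]  K=[-0.6697; 0.4215]  nu=[-3.0921]  x^+=[-0.4710, 1.0766]  P^+=[0.3209 0.2251; 0.2251 0.3144]
step 2: x^-=[-0.0511, 1.0766]  P^-=[0.7742 0.3507; 0.3507 0.4444]  H_jac=[-0.0474 0.9989]  S=[0.5319]  K=[0.5895; 0.8033]  nu=[-3.9478]  x^+=[-2.3785, -2.0945]  P^+=[0.5894 0.0988; 0.0988 0.1012]
step 3: x^-=[-3.1954, -2.0945]  P^-=[0.9118 0.1413; 0.1413 0.2312]  H_jac=[-0.8363 -0.5482]  S=[0.9568]  K=[-0.8780; -0.2559]  nu=[-1.9707]  x^+=[-1.4652, -1.5901]  P^+=[0.1743 -0.0737; -0.0737 0.1685]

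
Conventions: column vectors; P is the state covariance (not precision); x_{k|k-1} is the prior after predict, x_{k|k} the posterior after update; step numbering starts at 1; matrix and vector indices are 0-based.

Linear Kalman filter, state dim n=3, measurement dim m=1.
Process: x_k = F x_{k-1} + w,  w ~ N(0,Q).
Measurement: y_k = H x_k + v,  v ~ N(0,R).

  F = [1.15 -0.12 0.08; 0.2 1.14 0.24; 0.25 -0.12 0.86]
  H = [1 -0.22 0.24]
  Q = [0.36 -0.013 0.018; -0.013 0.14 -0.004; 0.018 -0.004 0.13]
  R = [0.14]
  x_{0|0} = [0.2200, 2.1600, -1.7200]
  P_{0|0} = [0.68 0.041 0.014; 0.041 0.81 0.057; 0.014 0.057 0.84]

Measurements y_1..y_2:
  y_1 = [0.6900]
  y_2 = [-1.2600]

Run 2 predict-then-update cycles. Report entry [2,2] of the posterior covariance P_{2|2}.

step 1: x^-=[-0.1438, 2.0936, -1.6834]  P^-=[1.2665 0.1091 0.2838; 0.1091 1.3195 0.1608; 0.2838 0.1608 0.7972]  S=[1.5875]  K=[0.8256; -0.0898; 0.2770]  nu=[1.6984]  x^+=[1.2584, 1.9411, -1.2129]  P^+=[0.1845 0.2268 -0.0793; 0.2268 1.3067 0.2003; -0.0793 0.2003 0.6754]
step 2: x^-=[1.1172, 2.1734, -0.9615]  P^-=[0.5461 0.1449 -0.0043; 0.1449 2.0899 0.1973; -0.0043 0.1973 0.5709]  S=[0.7335]  K=[0.6997; -0.3647; 0.1217]  nu=[-1.6683]  x^+=[-0.0501, 2.7818, -1.1645]  P^+=[0.1870 0.3321 -0.0668; 0.3321 1.9923 0.2298; -0.0668 0.2298 0.5600]

P_post[2,2] = 0.5600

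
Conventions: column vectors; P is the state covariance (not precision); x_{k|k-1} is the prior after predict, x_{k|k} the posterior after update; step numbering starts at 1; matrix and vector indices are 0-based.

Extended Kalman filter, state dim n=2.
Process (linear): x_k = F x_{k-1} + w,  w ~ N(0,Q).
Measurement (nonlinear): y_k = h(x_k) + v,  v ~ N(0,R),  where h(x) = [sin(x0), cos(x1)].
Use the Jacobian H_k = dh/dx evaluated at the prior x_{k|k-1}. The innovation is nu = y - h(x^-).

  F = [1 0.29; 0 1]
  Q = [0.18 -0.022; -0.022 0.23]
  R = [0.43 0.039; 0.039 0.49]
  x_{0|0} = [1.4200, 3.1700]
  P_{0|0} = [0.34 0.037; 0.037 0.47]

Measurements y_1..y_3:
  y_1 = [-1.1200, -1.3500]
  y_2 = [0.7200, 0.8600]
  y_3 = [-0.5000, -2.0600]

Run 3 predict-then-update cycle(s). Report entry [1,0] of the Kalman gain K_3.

step 1: x^-=[2.3393, 3.1700]  P^-=[0.5810 0.1513; 0.1513 0.7000]  H_jac=[-0.6951 0.0000; 0.0000 0.0284]  S=[0.7107 0.0360; 0.0360 0.4906]  K=[-0.5708 0.0507; -0.1506 0.0516]  nu=[-1.8390, -0.3504]  x^+=[3.3712, 3.4288]  P^+=[0.3503 0.0903; 0.0903 0.6831]
step 2: x^-=[4.3656, 3.4288]  P^-=[0.6401 0.2664; 0.2664 0.9131]  H_jac=[-0.3399 0.0000; 0.0000 0.2833]  S=[0.5040 0.0133; 0.0133 0.5633]  K=[-0.4356 0.1443; -0.1920 0.4638]  nu=[1.6605, 1.8190]  x^+=[3.9048, 3.9538]  P^+=[0.5344 0.1896; 0.1896 0.7758]
step 3: x^-=[5.0514, 3.9538]  P^-=[0.8896 0.3926; 0.3926 1.0058]  H_jac=[0.3326 0.0000; 0.0000 0.7258]  S=[0.5284 0.1338; 0.1338 1.0199]  K=[0.5060 0.2130; 0.0682 0.7069]  nu=[0.4431, -1.3721]  x^+=[4.9834, 3.0141]  P^+=[0.6792 0.1710; 0.1710 0.4808]

K[1,0] = 0.0682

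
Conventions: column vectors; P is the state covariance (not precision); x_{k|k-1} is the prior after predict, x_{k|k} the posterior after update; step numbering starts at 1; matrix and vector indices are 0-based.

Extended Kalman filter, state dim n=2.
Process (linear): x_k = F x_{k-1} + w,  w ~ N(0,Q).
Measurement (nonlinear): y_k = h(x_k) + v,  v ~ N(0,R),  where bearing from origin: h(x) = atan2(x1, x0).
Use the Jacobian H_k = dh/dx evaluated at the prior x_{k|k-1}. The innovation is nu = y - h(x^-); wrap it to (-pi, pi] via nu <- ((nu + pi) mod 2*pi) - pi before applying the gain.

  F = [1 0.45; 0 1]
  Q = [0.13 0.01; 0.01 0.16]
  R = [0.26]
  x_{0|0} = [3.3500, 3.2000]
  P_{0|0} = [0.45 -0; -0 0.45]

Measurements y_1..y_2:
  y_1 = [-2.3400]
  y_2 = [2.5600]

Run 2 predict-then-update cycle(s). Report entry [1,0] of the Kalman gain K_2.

K[1,0] = 0.2844

step 1: x^-=[4.7900, 3.2000]  P^-=[0.6711 0.2125; 0.2125 0.6100]  H_jac=[-0.0964 0.1443]  S=[0.2730]  K=[-0.1247; 0.2474]  nu=[-2.9290]  x^+=[5.1552, 2.4753]  P^+=[0.6669 0.2209; 0.2209 0.5933]
step 2: x^-=[6.2691, 2.4753]  P^-=[1.1159 0.4979; 0.4979 0.7533]  H_jac=[-0.0545 0.1380]  S=[0.2702]  K=[0.0293; 0.2844]  nu=[2.1840]  x^+=[6.3330, 3.0963]  P^+=[1.1156 0.4957; 0.4957 0.7314]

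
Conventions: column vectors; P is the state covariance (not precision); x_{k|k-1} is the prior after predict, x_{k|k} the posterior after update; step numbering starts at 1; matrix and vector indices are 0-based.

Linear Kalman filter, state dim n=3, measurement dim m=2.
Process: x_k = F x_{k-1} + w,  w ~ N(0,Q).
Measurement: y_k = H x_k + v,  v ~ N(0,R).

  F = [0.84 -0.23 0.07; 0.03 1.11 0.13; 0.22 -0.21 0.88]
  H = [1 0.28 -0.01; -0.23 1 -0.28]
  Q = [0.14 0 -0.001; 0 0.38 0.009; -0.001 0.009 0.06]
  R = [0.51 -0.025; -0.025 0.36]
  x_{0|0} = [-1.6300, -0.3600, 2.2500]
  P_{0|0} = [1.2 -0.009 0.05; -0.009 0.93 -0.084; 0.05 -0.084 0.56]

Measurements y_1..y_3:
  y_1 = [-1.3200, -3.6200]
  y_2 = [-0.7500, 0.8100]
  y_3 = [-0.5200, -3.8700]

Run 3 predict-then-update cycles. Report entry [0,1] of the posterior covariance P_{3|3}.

step 1: x^-=[-1.1289, -0.1560, 1.6970]  P^-=[1.0507 -0.2089 0.3582; -0.2089 1.5119 -0.2149; 0.3582 -0.2149 0.6440]  S=[1.5564 -0.1174; -0.1174 2.2406]  K=[0.6191 -0.2134; 0.1945 0.7333; 0.1719 -0.2042]  nu=[-0.1305, -3.2485]  x^+=[-0.5164, -2.5634, 2.3378]  P^+=[0.3211 0.0028 0.0757; 0.0028 0.2818 0.0786; 0.0757 0.0786 0.4963]
step 2: x^-=[0.3194, -2.5570, 2.4820]  P^-=[0.3892 -0.0446 0.1420; -0.0446 0.7593 0.0817; 0.1420 0.0817 0.4724]  S=[0.9305 0.0110; 0.0110 1.1700]  K=[0.4051 -0.1524; 0.1721 0.6366; 0.1730 -0.0728]  nu=[-0.3286, 4.1354]  x^+=[-0.4441, 0.0189, 2.1242]  P^+=[0.2107 0.0015 0.0644; 0.0015 0.2552 0.1071; 0.0644 0.1071 0.4386]
step 3: x^-=[-0.2287, 0.2838, 1.7676]  P^-=[0.3078 -0.0422 0.1023; -0.0422 0.7335 0.1067; 0.1023 0.1067 0.4063]  S=[0.8491 0.0334; 0.0334 1.1145]  K=[0.3528 -0.1377; 0.1660 0.6351; 0.1521 -0.0320]  nu=[-0.3531, -3.7115]  x^+=[0.1576, -2.1319, 1.8328]  P^+=[0.1843 -0.0012 0.0529; -0.0012 0.2536 0.1049; 0.0529 0.1049 0.3859]

P_post[0,1] = -0.0012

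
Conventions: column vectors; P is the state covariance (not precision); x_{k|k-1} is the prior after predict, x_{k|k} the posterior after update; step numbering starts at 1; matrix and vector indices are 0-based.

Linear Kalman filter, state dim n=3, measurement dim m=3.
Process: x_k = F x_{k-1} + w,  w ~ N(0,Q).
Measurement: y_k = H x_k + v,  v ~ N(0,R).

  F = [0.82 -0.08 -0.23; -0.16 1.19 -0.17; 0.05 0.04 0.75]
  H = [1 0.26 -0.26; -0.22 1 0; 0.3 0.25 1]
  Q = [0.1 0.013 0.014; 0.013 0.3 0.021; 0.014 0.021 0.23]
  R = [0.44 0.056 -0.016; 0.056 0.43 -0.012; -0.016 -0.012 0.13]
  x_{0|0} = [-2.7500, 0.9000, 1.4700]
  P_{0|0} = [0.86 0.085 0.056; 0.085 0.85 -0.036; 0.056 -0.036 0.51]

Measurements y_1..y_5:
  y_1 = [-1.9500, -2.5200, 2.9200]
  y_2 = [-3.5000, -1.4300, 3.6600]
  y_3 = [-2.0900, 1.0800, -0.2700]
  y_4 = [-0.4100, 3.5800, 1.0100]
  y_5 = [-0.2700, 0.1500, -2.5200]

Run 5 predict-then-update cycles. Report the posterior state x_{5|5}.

x_post = [-1.5654, 0.3944, -1.2742]

step 1: x^-=[-2.6651, 1.2611, 1.0010]  P^-=[0.6771 -0.0732 -0.0027; -0.0732 1.5257 -0.0450; -0.0027 -0.0450 0.5228]  S=[1.2250 0.2463 0.1151; 0.2463 2.0206 0.2624; 0.1151 0.2624 0.7740]  K=[0.5585 -0.2069 0.2224; 0.1134 0.7308 0.1417; -0.1712 -0.0943 0.7173]  nu=[0.6475, -4.3674, 2.4033]  x^+=[-0.8655, -1.5167, 3.0256]  P^+=[0.2227 -0.0113 -0.0415; -0.0113 0.3164 -0.0679; -0.0415 -0.0679 0.1265]
step 2: x^-=[-1.2843, -2.1807, 2.1653]  P^-=[0.2731 -0.0307 -0.0204; -0.0307 0.7869 -0.0372; -0.0204 -0.0372 0.2950]  S=[0.7860 0.1801 0.0043; 0.1801 1.2437 0.1264; 0.0043 0.1264 0.4633]  K=[0.3760 -0.1429 0.1518; 0.0933 0.6087 0.1574; -0.1227 -0.0720 0.6242]  nu=[-1.0858, 0.4682, 2.4252]  x^+=[-1.3913, -1.6152, 3.7787]  P^+=[0.1503 -0.0091 -0.0274; -0.0091 0.2631 -0.0514; -0.0274 -0.0514 0.1050]
step 3: x^-=[-1.8807, -2.3419, 2.6998]  P^-=[0.2179 -0.0205 -0.0120; -0.0205 0.7022 -0.0235; -0.0120 -0.0235 0.2847]  S=[0.7234 0.1767 -0.0014; 0.1767 1.1517 0.1232; -0.0014 0.1232 0.4561]  K=[0.3290 -0.1250 0.1405; 0.0905 0.5823 0.1627; -0.1096 -0.0678 0.6213]  nu=[1.1016, 3.0081, -1.8201]  x^+=[-2.1499, -0.7868, 1.2442]  P^+=[0.1316 -0.0080 -0.0230; -0.0080 0.2517 -0.0478; -0.0230 -0.0478 0.1022]
step 4: x^-=[-1.9862, -0.8038, 0.7942]  P^-=[0.2035 -0.0174 -0.0098; -0.0174 0.6839 -0.0209; -0.0098 -0.0209 0.2836]  S=[0.7078 0.1775 -0.0031; 0.1775 1.1314 0.1225; -0.0031 0.1225 0.4557]  K=[0.3152 -0.1192 0.1371; 0.0906 0.5759 0.1636; -0.1062 -0.0673 0.6218]  nu=[1.9917, 3.9468, 1.0126]  x^+=[-1.6902, 1.8154, 0.9469]  P^+=[0.1261 -0.0075 -0.0218; -0.0075 0.2491 -0.0471; -0.0218 -0.0471 0.1016]
step 5: x^-=[-1.7490, 2.2698, 0.6983]  P^-=[0.1992 -0.0162 -0.0092; -0.0162 0.6797 -0.0204; -0.0092 -0.0204 0.2834]  S=[0.7035 0.1784 -0.0036; 0.1784 1.1265 0.1224; -0.0036 0.1224 0.4556]  K=[0.3111 -0.1174 0.1360; 0.0909 0.5744 0.1638; -0.1052 -0.0673 0.6220]  nu=[1.0704, -2.5046, -3.2610]  x^+=[-1.5654, 0.3944, -1.2742]  P^+=[0.1245 -0.0073 -0.0214; -0.0073 0.2485 -0.0470; -0.0214 -0.0470 0.1015]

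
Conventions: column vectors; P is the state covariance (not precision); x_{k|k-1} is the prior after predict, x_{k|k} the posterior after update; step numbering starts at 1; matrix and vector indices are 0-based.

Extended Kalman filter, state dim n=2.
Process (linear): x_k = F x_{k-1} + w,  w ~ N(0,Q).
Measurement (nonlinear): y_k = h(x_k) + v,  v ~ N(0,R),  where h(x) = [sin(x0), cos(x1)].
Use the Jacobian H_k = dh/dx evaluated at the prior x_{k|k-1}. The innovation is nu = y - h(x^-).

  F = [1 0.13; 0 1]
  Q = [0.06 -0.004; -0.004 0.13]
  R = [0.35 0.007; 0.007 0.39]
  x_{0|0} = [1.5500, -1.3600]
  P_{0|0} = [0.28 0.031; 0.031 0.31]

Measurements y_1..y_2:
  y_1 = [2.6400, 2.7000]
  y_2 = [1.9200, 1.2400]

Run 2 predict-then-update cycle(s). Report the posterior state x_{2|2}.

step 1: x^-=[1.3732, -1.3600]  P^-=[0.3533 0.0673; 0.0673 0.4400]  H_jac=[0.1963 0.0000; 0.0000 0.9779]  S=[0.3636 0.0199; 0.0199 0.8107]  K=[0.1865 0.0766; 0.0073 0.5305]  nu=[1.6595, 2.4908]  x^+=[1.8735, -0.0265]  P^+=[0.3353 0.0319; 0.0319 0.2116]
step 2: x^-=[1.8701, -0.0265]  P^-=[0.4072 0.0554; 0.0554 0.3416]  H_jac=[-0.2948 0.0000; 0.0000 0.0265]  S=[0.3854 0.0066; 0.0066 0.3902]  K=[-0.3117 0.0090; -0.0428 0.0239]  nu=[0.9645, 0.2404]  x^+=[1.5717, -0.0620]  P^+=[0.3698 0.0502; 0.0502 0.3407]

x_post = [1.5717, -0.0620]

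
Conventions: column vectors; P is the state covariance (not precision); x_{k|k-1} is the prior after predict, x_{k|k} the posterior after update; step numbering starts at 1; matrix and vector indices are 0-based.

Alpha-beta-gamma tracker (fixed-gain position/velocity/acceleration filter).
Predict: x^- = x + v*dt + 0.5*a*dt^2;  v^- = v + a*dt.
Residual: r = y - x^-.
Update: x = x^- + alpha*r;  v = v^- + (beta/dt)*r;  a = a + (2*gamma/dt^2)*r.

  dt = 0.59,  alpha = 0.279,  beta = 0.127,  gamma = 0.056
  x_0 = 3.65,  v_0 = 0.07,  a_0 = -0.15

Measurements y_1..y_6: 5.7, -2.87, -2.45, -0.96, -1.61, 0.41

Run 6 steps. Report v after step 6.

v_post = -5.0879

step 1: x_pred=3.6652  r=2.0348  x^+=4.2329  v^+=0.4195  a^+=0.5047
step 2: x_pred=4.5683  r=-7.4383  x^+=2.4930  v^+=-0.8838  a^+=-1.8885
step 3: x_pred=1.6428  r=-4.0928  x^+=0.5009  v^+=-2.8791  a^+=-3.2054
step 4: x_pred=-1.7556  r=0.7956  x^+=-1.5337  v^+=-4.5990  a^+=-2.9494
step 5: x_pred=-4.7604  r=3.1504  x^+=-3.8814  v^+=-5.6610  a^+=-1.9358
step 6: x_pred=-7.5583  r=7.9683  x^+=-5.3352  v^+=-5.0879  a^+=0.6280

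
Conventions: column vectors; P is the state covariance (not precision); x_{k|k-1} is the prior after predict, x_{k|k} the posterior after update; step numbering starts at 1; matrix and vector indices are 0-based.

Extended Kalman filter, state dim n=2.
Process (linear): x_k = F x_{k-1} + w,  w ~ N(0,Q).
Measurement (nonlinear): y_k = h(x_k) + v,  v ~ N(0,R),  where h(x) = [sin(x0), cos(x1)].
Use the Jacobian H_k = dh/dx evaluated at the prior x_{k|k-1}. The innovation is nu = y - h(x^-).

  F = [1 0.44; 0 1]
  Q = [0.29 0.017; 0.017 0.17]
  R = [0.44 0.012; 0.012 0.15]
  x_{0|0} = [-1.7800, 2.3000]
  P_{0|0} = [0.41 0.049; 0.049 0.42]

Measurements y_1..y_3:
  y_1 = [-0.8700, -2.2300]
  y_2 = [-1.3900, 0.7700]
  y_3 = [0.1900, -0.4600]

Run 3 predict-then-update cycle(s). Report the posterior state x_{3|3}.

step 1: x^-=[-0.7680, 2.3000]  P^-=[0.8244 0.2508; 0.2508 0.5900]  H_jac=[0.7193 0.0000; 0.0000 -0.7457]  S=[0.8666 -0.1225; -0.1225 0.4781]  K=[0.6527 -0.2239; 0.0810 -0.8995]  nu=[-0.1753, -1.5637]  x^+=[-0.5323, 3.6924]  P^+=[0.3955 0.0345; 0.0345 0.1796]
step 2: x^-=[1.0924, 3.6924]  P^-=[0.7507 0.1306; 0.1306 0.3496]  H_jac=[0.4604 0.0000; 0.0000 0.5234]  S=[0.5991 0.0435; 0.0435 0.2458]  K=[0.5639 0.1783; 0.0469 0.7362]  nu=[-2.2777, 1.6221]  x^+=[0.0972, 4.7798]  P^+=[0.5436 0.0640; 0.0640 0.2121]
step 3: x^-=[2.2003, 4.7798]  P^-=[0.9310 0.1744; 0.1744 0.3821]  H_jac=[-0.5888 0.0000; 0.0000 0.9977]  S=[0.7628 -0.0904; -0.0904 0.5304]  K=[-0.6938 0.2097; -0.0504 0.7102]  nu=[-0.6183, -0.5273]  x^+=[2.5187, 4.4364]  P^+=[0.5142 0.0232; 0.0232 0.1062]

x_post = [2.5187, 4.4364]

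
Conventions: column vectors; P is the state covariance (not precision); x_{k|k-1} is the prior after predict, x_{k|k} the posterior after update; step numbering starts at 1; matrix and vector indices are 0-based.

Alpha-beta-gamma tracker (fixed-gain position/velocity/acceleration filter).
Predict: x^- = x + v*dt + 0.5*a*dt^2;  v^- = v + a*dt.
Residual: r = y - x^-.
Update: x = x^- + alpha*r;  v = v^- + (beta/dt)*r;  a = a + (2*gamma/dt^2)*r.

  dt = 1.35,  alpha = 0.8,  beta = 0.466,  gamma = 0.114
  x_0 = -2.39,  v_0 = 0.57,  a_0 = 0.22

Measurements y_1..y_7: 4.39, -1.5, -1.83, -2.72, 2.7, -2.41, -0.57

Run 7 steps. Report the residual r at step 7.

resid = 2.0632

step 1: x_pred=-1.4200  r=5.8100  x^+=3.2280  v^+=2.8725  a^+=0.9469
step 2: x_pred=7.9687  r=-9.4687  x^+=0.3937  v^+=0.8823  a^+=-0.2377
step 3: x_pred=1.3683  r=-3.1983  x^+=-1.1903  v^+=-0.5426  a^+=-0.6378
step 4: x_pred=-2.5041  r=-0.2159  x^+=-2.6768  v^+=-1.4782  a^+=-0.6648
step 5: x_pred=-5.2782  r=7.9782  x^+=1.1044  v^+=0.3782  a^+=0.3333
step 6: x_pred=1.9187  r=-4.3287  x^+=-1.5443  v^+=-0.6661  a^+=-0.2083
step 7: x_pred=-2.6332  r=2.0632  x^+=-0.9826  v^+=-0.2350  a^+=0.0498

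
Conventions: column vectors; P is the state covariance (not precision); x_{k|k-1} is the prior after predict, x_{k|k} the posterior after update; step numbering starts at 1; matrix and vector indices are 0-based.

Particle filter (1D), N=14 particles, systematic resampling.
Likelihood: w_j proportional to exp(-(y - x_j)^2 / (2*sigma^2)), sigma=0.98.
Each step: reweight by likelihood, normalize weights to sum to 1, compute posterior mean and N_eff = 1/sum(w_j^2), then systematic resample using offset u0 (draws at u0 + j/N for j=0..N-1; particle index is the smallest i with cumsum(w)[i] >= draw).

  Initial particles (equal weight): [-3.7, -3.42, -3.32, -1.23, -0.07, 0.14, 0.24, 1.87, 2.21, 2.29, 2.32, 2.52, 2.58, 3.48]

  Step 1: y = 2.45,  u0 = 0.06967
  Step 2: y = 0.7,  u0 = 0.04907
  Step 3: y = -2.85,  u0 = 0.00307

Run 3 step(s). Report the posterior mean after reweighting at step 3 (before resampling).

step 1: w=[0.0000, 0.0000, 0.0000, 0.0001, 0.0056, 0.0095, 0.0120, 0.1285, 0.1486, 0.1511, 0.1518, 0.1527, 0.1518, 0.0881]  mean=2.3539  Neff=7.2005  idx=[7, 7, 8, 8, 9, 9, 10, 10, 11, 11, 12, 12, 13, 13]
step 2: w=[0.1465, 0.1465, 0.0912, 0.0912, 0.0801, 0.0801, 0.0762, 0.0762, 0.0533, 0.0533, 0.0474, 0.0474, 0.0053, 0.0053]  mean=2.2217  Neff=10.6139  idx=[0, 0, 1, 1, 2, 3, 4, 4, 5, 6, 7, 8, 10, 11]
step 3: w=[0.2009, 0.2009, 0.2009, 0.2009, 0.0356, 0.0356, 0.0233, 0.0233, 0.0233, 0.0198, 0.0198, 0.0066, 0.0047, 0.0047]  mean=1.9523  Neff=6.0093  idx=[0, 0, 0, 1, 1, 1, 2, 2, 2, 3, 3, 3, 5, 8]

post_mean = 1.9523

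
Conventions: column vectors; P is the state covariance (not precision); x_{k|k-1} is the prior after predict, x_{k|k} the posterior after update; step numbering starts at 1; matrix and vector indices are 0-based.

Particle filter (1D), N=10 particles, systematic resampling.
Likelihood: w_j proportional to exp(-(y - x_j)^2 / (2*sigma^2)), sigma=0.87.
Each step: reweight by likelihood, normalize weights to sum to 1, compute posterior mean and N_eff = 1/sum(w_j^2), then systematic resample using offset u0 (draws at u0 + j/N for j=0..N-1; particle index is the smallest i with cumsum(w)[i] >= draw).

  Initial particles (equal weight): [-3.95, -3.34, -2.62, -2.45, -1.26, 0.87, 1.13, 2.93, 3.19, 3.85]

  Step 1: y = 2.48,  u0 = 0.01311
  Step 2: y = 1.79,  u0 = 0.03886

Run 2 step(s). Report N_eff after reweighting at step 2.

step 1: w=[0.0000, 0.0000, 0.0000, 0.0000, 0.0000, 0.0764, 0.1270, 0.3704, 0.3035, 0.1226]  mean=2.7354  Neff=3.7546  idx=[5, 6, 7, 7, 7, 7, 8, 8, 8, 9]
step 2: w=[0.1466, 0.1923, 0.1087, 0.1087, 0.1087, 0.1087, 0.0703, 0.0703, 0.0703, 0.0155]  mean=2.3509  Neff=8.2792  idx=[0, 0, 1, 1, 2, 3, 4, 5, 6, 8]

N_eff = 8.2792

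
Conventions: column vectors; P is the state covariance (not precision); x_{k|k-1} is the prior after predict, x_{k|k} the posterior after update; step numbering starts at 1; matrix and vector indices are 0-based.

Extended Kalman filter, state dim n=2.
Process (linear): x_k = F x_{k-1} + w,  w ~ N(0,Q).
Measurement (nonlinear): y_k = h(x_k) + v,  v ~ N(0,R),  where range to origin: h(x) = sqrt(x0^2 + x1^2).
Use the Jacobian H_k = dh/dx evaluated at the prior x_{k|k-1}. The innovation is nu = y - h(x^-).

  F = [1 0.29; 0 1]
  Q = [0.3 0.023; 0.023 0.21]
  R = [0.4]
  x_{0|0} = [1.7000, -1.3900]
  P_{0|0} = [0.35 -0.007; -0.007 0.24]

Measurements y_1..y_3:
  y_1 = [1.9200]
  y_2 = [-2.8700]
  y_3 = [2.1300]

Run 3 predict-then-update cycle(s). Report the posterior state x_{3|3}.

step 1: x^-=[1.2969, -1.3900]  P^-=[0.6661 0.0856; 0.0856 0.4500]  H_jac=[0.6822 -0.7312]  S=[0.8652]  K=[0.4529; -0.3128]  nu=[0.0189]  x^+=[1.3055, -1.3959]  P^+=[0.4887 0.2082; 0.2082 0.3653]
step 2: x^-=[0.9007, -1.3959]  P^-=[0.9401 0.3371; 0.3371 0.5753]  H_jac=[0.5422 -0.8403]  S=[0.7754]  K=[0.2920; -0.3878]  nu=[-4.5313]  x^+=[-0.4225, 0.3612]  P^+=[0.8740 0.4249; 0.4249 0.4588]
step 3: x^-=[-0.3177, 0.3612]  P^-=[1.4590 0.5810; 0.5810 0.6688]  H_jac=[-0.6605 0.7508]  S=[0.8373]  K=[-0.6300; 0.1414]  nu=[1.6490]  x^+=[-1.3566, 0.5943]  P^+=[1.1267 0.6555; 0.6555 0.6520]

x_post = [-1.3566, 0.5943]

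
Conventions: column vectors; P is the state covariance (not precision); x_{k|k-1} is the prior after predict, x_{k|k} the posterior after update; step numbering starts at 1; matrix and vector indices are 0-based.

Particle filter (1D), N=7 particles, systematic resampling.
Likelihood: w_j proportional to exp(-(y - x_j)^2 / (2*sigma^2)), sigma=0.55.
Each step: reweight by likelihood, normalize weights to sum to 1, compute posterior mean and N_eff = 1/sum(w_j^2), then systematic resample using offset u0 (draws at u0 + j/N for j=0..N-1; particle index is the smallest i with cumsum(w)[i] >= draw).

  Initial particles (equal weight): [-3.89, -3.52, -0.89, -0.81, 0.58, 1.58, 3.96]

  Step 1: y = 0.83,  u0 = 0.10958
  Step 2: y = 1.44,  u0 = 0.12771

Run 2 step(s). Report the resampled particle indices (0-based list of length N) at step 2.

step 1: w=[0.0000, 0.0000, 0.0057, 0.0089, 0.6854, 0.2999, 0.0000]  mean=0.8591  Neff=1.7861  idx=[4, 4, 4, 4, 4, 5, 5]
step 2: w=[0.0864, 0.0864, 0.0864, 0.0864, 0.0864, 0.2840, 0.2840]  mean=1.1480  Neff=5.0341  idx=[1, 3, 4, 5, 5, 6, 6]

resampled_idx = [1, 3, 4, 5, 5, 6, 6]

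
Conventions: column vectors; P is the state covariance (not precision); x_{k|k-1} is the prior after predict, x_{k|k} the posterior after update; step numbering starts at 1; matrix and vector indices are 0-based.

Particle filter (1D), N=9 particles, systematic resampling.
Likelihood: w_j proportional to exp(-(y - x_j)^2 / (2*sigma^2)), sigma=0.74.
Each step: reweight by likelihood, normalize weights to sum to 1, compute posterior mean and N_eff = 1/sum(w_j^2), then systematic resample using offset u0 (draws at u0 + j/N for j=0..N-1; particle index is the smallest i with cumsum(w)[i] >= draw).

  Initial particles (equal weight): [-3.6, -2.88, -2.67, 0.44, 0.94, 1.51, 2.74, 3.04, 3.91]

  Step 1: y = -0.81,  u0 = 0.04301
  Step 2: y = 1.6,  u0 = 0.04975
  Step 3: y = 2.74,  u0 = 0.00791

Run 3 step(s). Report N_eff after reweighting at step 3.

step 1: w=[0.0022, 0.0538, 0.1142, 0.6458, 0.1642, 0.0197, 0.0000, 0.0000, 0.0000]  mean=0.0006  Neff=2.1721  idx=[1, 2, 3, 3, 3, 3, 3, 4, 4]
step 2: w=[0.0000, 0.0000, 0.1043, 0.1043, 0.1043, 0.1043, 0.1043, 0.2393, 0.2393]  mean=0.6793  Neff=5.9200  idx=[2, 3, 4, 5, 6, 7, 7, 8, 8]
step 3: w=[0.0323, 0.0323, 0.0323, 0.0323, 0.0323, 0.2097, 0.2097, 0.2097, 0.2097]  mean=0.8594  Neff=5.5230  idx=[0, 3, 5, 5, 6, 6, 7, 7, 8]

N_eff = 5.5230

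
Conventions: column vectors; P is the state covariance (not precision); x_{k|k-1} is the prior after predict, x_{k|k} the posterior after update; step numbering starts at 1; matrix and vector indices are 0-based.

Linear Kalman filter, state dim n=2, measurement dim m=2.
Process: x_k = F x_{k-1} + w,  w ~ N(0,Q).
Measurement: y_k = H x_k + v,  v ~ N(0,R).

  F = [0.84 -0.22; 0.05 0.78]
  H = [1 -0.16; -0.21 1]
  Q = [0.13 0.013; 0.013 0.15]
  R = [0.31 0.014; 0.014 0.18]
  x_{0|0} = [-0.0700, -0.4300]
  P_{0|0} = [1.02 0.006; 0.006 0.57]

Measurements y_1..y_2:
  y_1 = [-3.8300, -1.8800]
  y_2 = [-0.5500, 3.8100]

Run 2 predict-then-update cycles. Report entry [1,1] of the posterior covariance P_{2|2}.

P_post[1,1] = 0.1098

step 1: x^-=[0.0358, -0.3389]  P^-=[0.8751 -0.0381; -0.0381 0.4998]  S=[1.2101 -0.2891; -0.2891 0.7344]  K=[0.7241 -0.0170; 0.0747 0.7208]  nu=[-3.9200, -1.5336]  x^+=[-2.7767, -1.7370]  P^+=[0.2332 0.0560; 0.0560 0.1426]
step 2: x^-=[-1.9503, -1.4937]  P^-=[0.2807 0.0344; 0.0344 0.2417]  S=[0.5859 -0.0480; -0.0480 0.4196]  K=[0.4694 -0.0047; 0.0389 0.5632]  nu=[1.1613, 4.8942]  x^+=[-1.4282, 1.3080]  P^+=[0.1514 0.0375; 0.0375 0.1098]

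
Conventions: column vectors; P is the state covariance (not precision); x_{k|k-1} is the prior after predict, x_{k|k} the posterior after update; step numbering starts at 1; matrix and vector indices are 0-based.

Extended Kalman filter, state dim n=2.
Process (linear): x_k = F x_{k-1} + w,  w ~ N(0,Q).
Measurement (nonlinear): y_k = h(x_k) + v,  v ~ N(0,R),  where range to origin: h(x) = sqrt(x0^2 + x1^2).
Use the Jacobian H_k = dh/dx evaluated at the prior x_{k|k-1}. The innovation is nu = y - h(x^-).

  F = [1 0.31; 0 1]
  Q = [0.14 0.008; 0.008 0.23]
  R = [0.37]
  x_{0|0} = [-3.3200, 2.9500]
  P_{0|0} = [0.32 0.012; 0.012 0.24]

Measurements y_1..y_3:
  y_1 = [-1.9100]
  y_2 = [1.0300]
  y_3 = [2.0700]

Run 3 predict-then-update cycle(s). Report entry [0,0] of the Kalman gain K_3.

step 1: x^-=[-2.4055, 2.9500]  P^-=[0.4905 0.0944; 0.0944 0.4700]  H_jac=[-0.6320 0.7750]  S=[0.7557]  K=[-0.3134; 0.4031]  nu=[-5.7164]  x^+=[-0.6142, 0.6460]  P^+=[0.4163 0.1898; 0.1898 0.3472]
step 2: x^-=[-0.4139, 0.6460]  P^-=[0.7074 0.3055; 0.3055 0.5772]  H_jac=[-0.5395 0.8420]  S=[0.7076]  K=[-0.1758; 0.4540]  nu=[0.2628]  x^+=[-0.4601, 0.7653]  P^+=[0.6855 0.3620; 0.3620 0.4314]
step 3: x^-=[-0.2229, 0.7653]  P^-=[1.0914 0.5037; 0.5037 0.6614]  H_jac=[-0.2796 0.9601]  S=[0.7946]  K=[0.2246; 0.6219]  nu=[1.2729]  x^+=[0.0630, 1.5570]  P^+=[1.0513 0.3927; 0.3927 0.3541]

K[0,0] = 0.2246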